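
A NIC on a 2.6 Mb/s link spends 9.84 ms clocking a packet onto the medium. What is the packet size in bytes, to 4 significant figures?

3198 bytes

L = R × t_tx = 2600000 b/s × 0.00984 s = 25584 bits.
In bytes: 25584 / 8 = 3198 bytes.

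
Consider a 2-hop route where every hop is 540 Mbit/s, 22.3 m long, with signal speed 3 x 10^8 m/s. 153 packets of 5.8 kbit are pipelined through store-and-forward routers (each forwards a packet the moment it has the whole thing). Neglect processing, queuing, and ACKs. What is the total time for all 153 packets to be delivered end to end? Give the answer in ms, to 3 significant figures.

1.65 ms

Per-hop transmission t_tx = L/R = 5800/540000000 = 0.0107407 ms.
Per-hop propagation t_prop = 22.3/300000000 = 7.43333e-05 ms.
Pipeline fill: first packet needs 2·t_tx to clear all hops; remaining 152 packets each add one t_tx.
Total = (2+153-1)·t_tx + 2·t_prop = 154·0.0107407 + 2·7.43333e-05 = 1.65 ms.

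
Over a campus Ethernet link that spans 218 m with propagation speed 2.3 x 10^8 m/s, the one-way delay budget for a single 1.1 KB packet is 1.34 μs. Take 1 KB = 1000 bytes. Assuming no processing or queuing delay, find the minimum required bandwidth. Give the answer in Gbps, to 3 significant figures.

22.4 Gbps

L = 8800 bits.
Propagation delay = 218 / 2.3e+08 = 0.947826 μs.
Transmission budget = 1.34 − 0.947826 = 0.392174 μs.
R ≥ L / t_tx = 8800 bits / 3.92174e-07 s = 22.4 Gbps.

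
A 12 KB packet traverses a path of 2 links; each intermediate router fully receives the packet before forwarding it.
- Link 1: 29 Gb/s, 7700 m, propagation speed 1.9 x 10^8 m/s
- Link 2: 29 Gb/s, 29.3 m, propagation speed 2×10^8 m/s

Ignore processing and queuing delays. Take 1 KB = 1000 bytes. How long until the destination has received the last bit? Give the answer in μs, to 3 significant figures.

47.3 μs

L = 96000 bits.
Transmission delay per hop = L/R = 96000/29000000000 = 3.31034 μs; 2 hops → 6.62069 μs.
Propagation delays (d/s per hop): 40.5263, 0.1465 μs; sum = 40.6728 μs.
End-to-end = 47.3 μs.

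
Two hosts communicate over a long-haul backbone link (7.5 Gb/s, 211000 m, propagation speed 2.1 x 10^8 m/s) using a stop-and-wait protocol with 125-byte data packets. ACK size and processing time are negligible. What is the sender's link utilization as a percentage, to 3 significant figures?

t_tx = L/R = 1000/7500000000 = 1.33333e-07 s.
t_prop = 211000/210000000 = 0.00100476 s; RTT = 0.00200952 s.
Cycle = t_tx + RTT = 0.00200966 s.
Utilization = t_tx / cycle = 1.33333e-07/0.00200966 = 0.00663 %.

0.00663 %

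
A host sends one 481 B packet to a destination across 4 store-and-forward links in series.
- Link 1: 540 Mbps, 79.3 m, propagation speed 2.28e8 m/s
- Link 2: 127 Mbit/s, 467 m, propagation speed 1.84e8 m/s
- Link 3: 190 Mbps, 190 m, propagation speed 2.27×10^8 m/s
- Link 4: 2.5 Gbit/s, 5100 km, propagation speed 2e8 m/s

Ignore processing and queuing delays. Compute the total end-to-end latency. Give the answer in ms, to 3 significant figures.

25.6 ms

L = 481 × 8 = 3848 bits.
Transmission delays (L/R per hop): 0.00712593, 0.0302992, 0.0202526, 0.0015392 ms; sum = 0.059217 ms.
Propagation delays (d/s per hop): 0.000347807, 0.00253804, 0.000837004, 25.5 ms; sum = 25.5037 ms.
End-to-end = 25.6 ms.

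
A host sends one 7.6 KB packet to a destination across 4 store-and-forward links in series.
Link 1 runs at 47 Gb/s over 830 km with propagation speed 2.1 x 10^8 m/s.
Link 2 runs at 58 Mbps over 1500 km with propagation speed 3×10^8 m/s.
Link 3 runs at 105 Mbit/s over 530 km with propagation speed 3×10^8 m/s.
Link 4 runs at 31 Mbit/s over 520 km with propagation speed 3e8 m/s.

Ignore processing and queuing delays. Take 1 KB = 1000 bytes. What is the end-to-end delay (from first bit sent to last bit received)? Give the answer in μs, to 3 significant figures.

16000 μs

L = 60800 bits.
Transmission delays (L/R per hop): 1.29362, 1048.28, 579.048, 1961.29 μs; sum = 3589.91 μs.
Propagation delays (d/s per hop): 3952.38, 5000, 1766.67, 1733.33 μs; sum = 12452.4 μs.
End-to-end = 16000 μs.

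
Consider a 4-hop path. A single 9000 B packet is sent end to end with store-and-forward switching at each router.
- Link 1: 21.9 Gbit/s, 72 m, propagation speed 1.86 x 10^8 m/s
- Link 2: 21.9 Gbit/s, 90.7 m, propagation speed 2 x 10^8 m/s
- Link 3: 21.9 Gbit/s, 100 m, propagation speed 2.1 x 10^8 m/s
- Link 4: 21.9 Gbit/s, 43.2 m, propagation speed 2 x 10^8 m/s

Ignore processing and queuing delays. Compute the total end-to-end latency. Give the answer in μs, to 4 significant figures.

L = 9000 × 8 = 72000 bits.
Transmission delay per hop = L/R = 72000/21900000000 = 3.28767 μs; 4 hops → 13.1507 μs.
Propagation delays (d/s per hop): 0.387097, 0.4535, 0.47619, 0.216 μs; sum = 1.53279 μs.
End-to-end = 14.68 μs.

14.68 μs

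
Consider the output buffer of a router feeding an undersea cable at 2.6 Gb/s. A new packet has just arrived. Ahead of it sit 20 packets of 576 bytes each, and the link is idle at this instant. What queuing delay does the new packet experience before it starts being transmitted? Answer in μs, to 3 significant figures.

35.4 μs

Each queued packet: L/R = 4608/2600000000 = 1.77231 μs.
20 queued → 35.4462 μs.
Queuing delay = 35.4 μs.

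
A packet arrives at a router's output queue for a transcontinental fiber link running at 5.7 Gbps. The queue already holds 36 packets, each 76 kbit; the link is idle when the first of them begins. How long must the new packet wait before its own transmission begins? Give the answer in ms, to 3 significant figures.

0.480 ms

Each queued packet: L/R = 76000/5700000000 = 0.0133333 ms.
36 queued → 0.48 ms.
Queuing delay = 0.480 ms.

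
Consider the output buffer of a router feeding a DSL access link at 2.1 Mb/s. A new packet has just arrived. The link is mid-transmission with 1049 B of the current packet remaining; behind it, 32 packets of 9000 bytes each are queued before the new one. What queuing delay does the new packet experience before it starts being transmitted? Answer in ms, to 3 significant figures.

1100 ms

Each queued packet: L/R = 72000/2100000 = 34.2857 ms.
32 queued → 1097.14 ms.
Plus remaining 8392 bits of current packet: 3.99619 ms.
Queuing delay = 1100 ms.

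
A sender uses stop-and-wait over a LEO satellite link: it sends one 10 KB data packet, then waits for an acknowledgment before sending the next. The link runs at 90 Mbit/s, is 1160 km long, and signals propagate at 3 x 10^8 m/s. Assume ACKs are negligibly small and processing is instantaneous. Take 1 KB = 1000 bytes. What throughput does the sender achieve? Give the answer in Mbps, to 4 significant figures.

t_tx = L/R = 80000/90000000 = 0.000888889 s.
t_prop = 1160000/300000000 = 0.00386667 s; RTT = 0.00773333 s.
Cycle = t_tx + RTT = 0.00862222 s.
Throughput = L / cycle = 80000 / 0.00862222 = 9.278 Mbps.

9.278 Mbps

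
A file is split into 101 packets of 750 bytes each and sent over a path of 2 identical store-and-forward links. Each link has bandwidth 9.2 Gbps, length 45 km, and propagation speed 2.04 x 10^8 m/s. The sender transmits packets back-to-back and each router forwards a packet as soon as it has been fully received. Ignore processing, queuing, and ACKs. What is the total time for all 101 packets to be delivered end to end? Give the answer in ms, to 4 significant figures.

Per-hop transmission t_tx = L/R = 6000/9200000000 = 0.000652174 ms.
Per-hop propagation t_prop = 45000/204000000 = 0.220588 ms.
Pipeline fill: first packet needs 2·t_tx to clear all hops; remaining 100 packets each add one t_tx.
Total = (2+101-1)·t_tx + 2·t_prop = 102·0.000652174 + 2·0.220588 = 0.5077 ms.

0.5077 ms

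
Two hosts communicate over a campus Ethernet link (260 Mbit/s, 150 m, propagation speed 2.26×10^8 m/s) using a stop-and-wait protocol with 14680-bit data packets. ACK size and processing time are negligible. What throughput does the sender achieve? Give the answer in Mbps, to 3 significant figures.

t_tx = L/R = 14680/260000000 = 5.64615e-05 s.
t_prop = 150/2.26e+08 = 6.63717e-07 s; RTT = 1.32743e-06 s.
Cycle = t_tx + RTT = 5.7789e-05 s.
Throughput = L / cycle = 14680 / 5.7789e-05 = 254 Mbps.

254 Mbps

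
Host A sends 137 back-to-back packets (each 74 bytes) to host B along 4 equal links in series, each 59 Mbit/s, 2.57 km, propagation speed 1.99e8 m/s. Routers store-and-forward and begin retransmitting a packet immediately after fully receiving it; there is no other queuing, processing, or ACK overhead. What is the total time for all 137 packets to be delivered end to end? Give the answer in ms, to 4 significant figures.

1.456 ms

Per-hop transmission t_tx = L/R = 592/59000000 = 0.0100339 ms.
Per-hop propagation t_prop = 2570/199000000 = 0.0129146 ms.
Pipeline fill: first packet needs 4·t_tx to clear all hops; remaining 136 packets each add one t_tx.
Total = (4+137-1)·t_tx + 4·t_prop = 140·0.0100339 + 4·0.0129146 = 1.456 ms.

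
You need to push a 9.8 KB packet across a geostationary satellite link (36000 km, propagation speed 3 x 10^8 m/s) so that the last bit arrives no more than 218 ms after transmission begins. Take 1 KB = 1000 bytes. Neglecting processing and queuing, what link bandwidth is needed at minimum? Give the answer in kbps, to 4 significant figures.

L = 78400 bits.
Propagation delay = 36000000 / 300000000 = 120 ms.
Transmission budget = 218 − 120 = 98 ms.
R ≥ L / t_tx = 78400 bits / 0.098 s = 800.0 kbps.

800.0 kbps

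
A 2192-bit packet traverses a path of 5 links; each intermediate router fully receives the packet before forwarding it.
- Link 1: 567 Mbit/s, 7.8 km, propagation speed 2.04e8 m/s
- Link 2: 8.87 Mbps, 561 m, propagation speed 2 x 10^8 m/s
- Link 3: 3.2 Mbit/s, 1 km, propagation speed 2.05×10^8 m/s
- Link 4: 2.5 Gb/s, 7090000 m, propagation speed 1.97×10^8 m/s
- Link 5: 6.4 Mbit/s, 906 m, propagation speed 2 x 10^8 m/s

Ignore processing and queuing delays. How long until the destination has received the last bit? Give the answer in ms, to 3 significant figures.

37.3 ms

Transmission delays (L/R per hop): 0.00386596, 0.247125, 0.685, 0.0008768, 0.3425 ms; sum = 1.27937 ms.
Propagation delays (d/s per hop): 0.0382353, 0.002805, 0.00487805, 35.9898, 0.00453 ms; sum = 36.0403 ms.
End-to-end = 37.3 ms.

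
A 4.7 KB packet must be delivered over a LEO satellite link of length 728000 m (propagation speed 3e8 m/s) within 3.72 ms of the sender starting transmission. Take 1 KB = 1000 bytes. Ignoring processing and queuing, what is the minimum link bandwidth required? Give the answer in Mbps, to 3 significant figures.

29.1 Mbps

L = 37600 bits.
Propagation delay = 728000 / 300000000 = 2.42667 ms.
Transmission budget = 3.72 − 2.42667 = 1.29333 ms.
R ≥ L / t_tx = 37600 bits / 0.00129333 s = 29.1 Mbps.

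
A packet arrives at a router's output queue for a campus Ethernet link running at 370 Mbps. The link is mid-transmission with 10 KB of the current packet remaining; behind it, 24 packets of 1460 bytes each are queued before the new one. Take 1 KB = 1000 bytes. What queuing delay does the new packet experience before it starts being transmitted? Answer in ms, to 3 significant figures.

0.974 ms

Each queued packet: L/R = 11680/370000000 = 0.0315676 ms.
24 queued → 0.757622 ms.
Plus remaining 80000 bits of current packet: 0.216216 ms.
Queuing delay = 0.974 ms.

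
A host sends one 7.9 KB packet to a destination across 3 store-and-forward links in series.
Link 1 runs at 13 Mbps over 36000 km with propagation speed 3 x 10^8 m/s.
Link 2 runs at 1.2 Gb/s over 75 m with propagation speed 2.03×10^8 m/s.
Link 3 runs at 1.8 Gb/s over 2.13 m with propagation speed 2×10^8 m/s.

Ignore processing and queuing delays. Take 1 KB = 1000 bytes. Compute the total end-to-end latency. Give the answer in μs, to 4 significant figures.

L = 63200 bits.
Transmission delays (L/R per hop): 4861.54, 52.6667, 35.1111 μs; sum = 4949.32 μs.
Propagation delays (d/s per hop): 120000, 0.369458, 0.01065 μs; sum = 120000 μs.
End-to-end = 124900 μs.

124900 μs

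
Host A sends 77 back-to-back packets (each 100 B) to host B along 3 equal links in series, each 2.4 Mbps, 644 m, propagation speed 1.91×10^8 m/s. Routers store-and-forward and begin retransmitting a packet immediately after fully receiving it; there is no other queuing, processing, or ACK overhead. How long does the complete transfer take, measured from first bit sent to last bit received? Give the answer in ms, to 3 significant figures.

Per-hop transmission t_tx = L/R = 800/2400000 = 0.333333 ms.
Per-hop propagation t_prop = 644/191000000 = 0.00337173 ms.
Pipeline fill: first packet needs 3·t_tx to clear all hops; remaining 76 packets each add one t_tx.
Total = (3+77-1)·t_tx + 3·t_prop = 79·0.333333 + 3·0.00337173 = 26.3 ms.

26.3 ms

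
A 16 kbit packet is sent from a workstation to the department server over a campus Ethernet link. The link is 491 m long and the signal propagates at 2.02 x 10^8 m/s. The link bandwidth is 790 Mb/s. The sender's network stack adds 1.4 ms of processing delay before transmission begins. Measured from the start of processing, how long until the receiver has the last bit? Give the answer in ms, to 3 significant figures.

L = 16000 bits.
Transmission delay = L/R = 16000 / 790000000 = 0.0202532 ms.
Propagation delay = d/s = 491 m / 202000000 m/s = 0.00243069 ms.
Plus processing delay 1.4 ms = 1.4 ms.
Total = 1.42 ms.

1.42 ms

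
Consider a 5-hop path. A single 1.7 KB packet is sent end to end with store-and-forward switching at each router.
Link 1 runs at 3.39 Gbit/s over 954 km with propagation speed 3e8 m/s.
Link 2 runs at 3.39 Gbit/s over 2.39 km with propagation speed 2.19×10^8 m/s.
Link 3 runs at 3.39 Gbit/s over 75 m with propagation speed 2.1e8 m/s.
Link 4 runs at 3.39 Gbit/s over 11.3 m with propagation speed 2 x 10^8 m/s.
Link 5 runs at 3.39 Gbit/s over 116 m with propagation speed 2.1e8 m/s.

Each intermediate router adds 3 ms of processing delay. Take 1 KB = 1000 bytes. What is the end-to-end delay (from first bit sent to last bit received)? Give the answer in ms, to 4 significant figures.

15.21 ms

L = 13600 bits.
Transmission delay per hop = L/R = 13600/3390000000 = 0.0040118 ms; 5 hops → 0.020059 ms.
Propagation delays (d/s per hop): 3.18, 0.0109132, 0.000357143, 5.65e-05, 0.000552381 ms; sum = 3.19188 ms.
Processing at 4 router(s): 4 × 3 ms = 12 ms.
End-to-end = 15.21 ms.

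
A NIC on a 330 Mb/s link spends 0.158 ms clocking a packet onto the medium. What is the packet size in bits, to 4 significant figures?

52140 bits

L = R × t_tx = 330000000 b/s × 0.000158 s = 52140 bits.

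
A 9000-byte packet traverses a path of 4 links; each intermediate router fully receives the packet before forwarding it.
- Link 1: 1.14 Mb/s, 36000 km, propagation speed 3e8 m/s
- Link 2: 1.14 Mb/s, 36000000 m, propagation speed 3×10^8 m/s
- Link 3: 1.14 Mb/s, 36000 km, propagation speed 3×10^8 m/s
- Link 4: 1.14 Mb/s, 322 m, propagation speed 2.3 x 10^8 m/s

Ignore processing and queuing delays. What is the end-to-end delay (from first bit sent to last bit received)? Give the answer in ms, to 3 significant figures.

613 ms

L = 9000 × 8 = 72000 bits.
Transmission delay per hop = L/R = 72000/1140000 = 63.1579 ms; 4 hops → 252.632 ms.
Propagation delays (d/s per hop): 120, 120, 120, 0.0014 ms; sum = 360.001 ms.
End-to-end = 613 ms.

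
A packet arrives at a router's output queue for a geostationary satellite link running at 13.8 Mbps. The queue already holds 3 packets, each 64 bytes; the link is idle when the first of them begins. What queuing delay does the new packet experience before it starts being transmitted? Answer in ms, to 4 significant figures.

0.1113 ms

Each queued packet: L/R = 512/13800000 = 0.0371014 ms.
3 queued → 0.111304 ms.
Queuing delay = 0.1113 ms.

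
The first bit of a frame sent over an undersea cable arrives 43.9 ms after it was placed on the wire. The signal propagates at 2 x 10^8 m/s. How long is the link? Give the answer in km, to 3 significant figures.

d = s × t_prop = 200000000 × 0.0439 = 8780 km.

8780 km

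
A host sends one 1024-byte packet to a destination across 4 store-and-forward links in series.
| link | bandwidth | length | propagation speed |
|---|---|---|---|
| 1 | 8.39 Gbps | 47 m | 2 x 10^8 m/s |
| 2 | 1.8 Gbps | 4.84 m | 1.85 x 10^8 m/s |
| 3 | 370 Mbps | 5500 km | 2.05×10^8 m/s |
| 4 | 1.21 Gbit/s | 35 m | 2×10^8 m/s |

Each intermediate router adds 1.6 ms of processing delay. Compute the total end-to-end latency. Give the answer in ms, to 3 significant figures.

31.7 ms

L = 1024 × 8 = 8192 bits.
Transmission delays (L/R per hop): 0.0009764, 0.00455111, 0.0221405, 0.00677025 ms; sum = 0.0344383 ms.
Propagation delays (d/s per hop): 0.000235, 2.61622e-05, 26.8293, 0.000175 ms; sum = 26.8297 ms.
Processing at 3 router(s): 3 × 1.6 ms = 4.8 ms.
End-to-end = 31.7 ms.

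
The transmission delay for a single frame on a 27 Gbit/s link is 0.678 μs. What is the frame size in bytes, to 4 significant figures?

2288 bytes

L = R × t_tx = 27000000000 b/s × 6.78e-07 s = 18306 bits.
In bytes: 18306 / 8 = 2288 bytes.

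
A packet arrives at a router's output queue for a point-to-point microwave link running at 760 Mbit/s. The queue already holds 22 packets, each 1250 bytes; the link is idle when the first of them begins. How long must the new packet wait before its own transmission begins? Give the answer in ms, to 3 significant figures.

0.289 ms

Each queued packet: L/R = 10000/760000000 = 0.0131579 ms.
22 queued → 0.289474 ms.
Queuing delay = 0.289 ms.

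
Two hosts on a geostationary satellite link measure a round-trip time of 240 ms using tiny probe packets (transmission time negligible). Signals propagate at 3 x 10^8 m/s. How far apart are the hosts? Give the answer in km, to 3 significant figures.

36000 km

One-way propagation = RTT/2 = 120 ms.
d = s × t = 300000000 × 0.12 = 36000 km.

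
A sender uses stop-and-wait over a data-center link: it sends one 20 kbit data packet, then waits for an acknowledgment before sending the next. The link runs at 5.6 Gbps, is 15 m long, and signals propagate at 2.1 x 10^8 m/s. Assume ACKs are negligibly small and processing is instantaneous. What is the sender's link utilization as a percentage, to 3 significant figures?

t_tx = L/R = 20000/5600000000 = 3.57143e-06 s.
t_prop = 15/210000000 = 7.14286e-08 s; RTT = 1.42857e-07 s.
Cycle = t_tx + RTT = 3.71429e-06 s.
Utilization = t_tx / cycle = 3.57143e-06/3.71429e-06 = 96.2 %.

96.2 %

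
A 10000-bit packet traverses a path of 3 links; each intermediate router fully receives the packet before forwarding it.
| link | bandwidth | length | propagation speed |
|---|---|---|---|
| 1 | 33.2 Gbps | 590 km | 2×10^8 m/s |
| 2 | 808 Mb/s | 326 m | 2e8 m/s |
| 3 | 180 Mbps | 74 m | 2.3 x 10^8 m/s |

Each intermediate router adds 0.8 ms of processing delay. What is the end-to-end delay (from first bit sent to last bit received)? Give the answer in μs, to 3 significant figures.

4620 μs

Transmission delays (L/R per hop): 0.301205, 12.3762, 55.5556 μs; sum = 68.233 μs.
Propagation delays (d/s per hop): 2950, 1.63, 0.321739 μs; sum = 2951.95 μs.
Processing at 2 router(s): 2 × 0.8 ms = 1600 μs.
End-to-end = 4620 μs.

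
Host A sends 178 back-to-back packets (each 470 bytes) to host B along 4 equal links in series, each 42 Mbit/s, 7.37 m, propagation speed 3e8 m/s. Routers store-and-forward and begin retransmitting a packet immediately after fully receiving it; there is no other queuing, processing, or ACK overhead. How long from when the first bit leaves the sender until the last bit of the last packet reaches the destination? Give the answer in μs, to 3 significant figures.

16200 μs

Per-hop transmission t_tx = L/R = 3760/42000000 = 89.5238 μs.
Per-hop propagation t_prop = 7.37/300000000 = 0.0245667 μs.
Pipeline fill: first packet needs 4·t_tx to clear all hops; remaining 177 packets each add one t_tx.
Total = (4+178-1)·t_tx + 4·t_prop = 181·89.5238 + 4·0.0245667 = 16200 μs.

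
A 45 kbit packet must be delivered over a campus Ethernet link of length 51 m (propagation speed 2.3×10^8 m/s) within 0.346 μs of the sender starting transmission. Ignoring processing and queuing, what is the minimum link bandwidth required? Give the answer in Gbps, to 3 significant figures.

362 Gbps

Propagation delay = 51 / 2.3e+08 = 0.221739 μs.
Transmission budget = 0.346 − 0.221739 = 0.124261 μs.
R ≥ L / t_tx = 45000 bits / 1.24261e-07 s = 362 Gbps.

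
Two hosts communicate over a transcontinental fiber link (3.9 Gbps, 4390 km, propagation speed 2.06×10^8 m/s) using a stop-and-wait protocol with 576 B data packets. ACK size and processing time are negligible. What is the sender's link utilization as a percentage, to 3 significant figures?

0.00277 %

t_tx = L/R = 4608/3900000000 = 1.18154e-06 s.
t_prop = 4390000/206000000 = 0.0213107 s; RTT = 0.0426214 s.
Cycle = t_tx + RTT = 0.0426225 s.
Utilization = t_tx / cycle = 1.18154e-06/0.0426225 = 0.00277 %.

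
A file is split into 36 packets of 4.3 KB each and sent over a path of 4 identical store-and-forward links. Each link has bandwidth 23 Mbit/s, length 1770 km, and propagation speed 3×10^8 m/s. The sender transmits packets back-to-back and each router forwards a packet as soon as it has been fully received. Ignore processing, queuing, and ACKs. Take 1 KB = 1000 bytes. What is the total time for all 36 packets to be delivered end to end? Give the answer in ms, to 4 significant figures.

Per-hop transmission t_tx = L/R = 34400/23000000 = 1.49565 ms.
Per-hop propagation t_prop = 1770000/300000000 = 5.9 ms.
Pipeline fill: first packet needs 4·t_tx to clear all hops; remaining 35 packets each add one t_tx.
Total = (4+36-1)·t_tx + 4·t_prop = 39·1.49565 + 4·5.9 = 81.93 ms.

81.93 ms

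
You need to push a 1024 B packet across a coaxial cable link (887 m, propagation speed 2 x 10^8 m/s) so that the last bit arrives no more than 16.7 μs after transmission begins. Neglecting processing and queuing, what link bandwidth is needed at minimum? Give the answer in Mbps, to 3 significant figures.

L = 8192 bits.
Propagation delay = 887 / 200000000 = 4.435 μs.
Transmission budget = 16.7 − 4.435 = 12.265 μs.
R ≥ L / t_tx = 8192 bits / 1.2265e-05 s = 668 Mbps.

668 Mbps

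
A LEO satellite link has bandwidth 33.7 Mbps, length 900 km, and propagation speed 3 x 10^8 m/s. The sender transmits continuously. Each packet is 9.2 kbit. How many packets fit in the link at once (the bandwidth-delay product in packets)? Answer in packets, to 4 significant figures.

Propagation delay = 900000 / 300000000 = 0.003 s.
BDP = R × t_prop = 33700000 × 0.003 = 101100 bits.
In packets of 9200 bits: 10.99 packets.

10.99 packets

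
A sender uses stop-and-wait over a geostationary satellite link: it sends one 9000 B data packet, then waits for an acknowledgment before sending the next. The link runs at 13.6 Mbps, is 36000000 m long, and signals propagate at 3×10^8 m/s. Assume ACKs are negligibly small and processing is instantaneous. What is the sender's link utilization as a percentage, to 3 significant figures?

t_tx = L/R = 72000/13600000 = 0.00529412 s.
t_prop = 36000000/300000000 = 0.12 s; RTT = 0.24 s.
Cycle = t_tx + RTT = 0.245294 s.
Utilization = t_tx / cycle = 0.00529412/0.245294 = 2.16 %.

2.16 %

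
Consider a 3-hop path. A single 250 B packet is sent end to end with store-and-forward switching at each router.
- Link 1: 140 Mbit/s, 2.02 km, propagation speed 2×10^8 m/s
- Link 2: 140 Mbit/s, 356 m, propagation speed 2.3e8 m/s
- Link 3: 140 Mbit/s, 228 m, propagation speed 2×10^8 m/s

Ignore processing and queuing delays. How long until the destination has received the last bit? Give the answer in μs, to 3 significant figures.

L = 250 × 8 = 2000 bits.
Transmission delay per hop = L/R = 2000/140000000 = 14.2857 μs; 3 hops → 42.8571 μs.
Propagation delays (d/s per hop): 10.1, 1.54783, 1.14 μs; sum = 12.7878 μs.
End-to-end = 55.6 μs.

55.6 μs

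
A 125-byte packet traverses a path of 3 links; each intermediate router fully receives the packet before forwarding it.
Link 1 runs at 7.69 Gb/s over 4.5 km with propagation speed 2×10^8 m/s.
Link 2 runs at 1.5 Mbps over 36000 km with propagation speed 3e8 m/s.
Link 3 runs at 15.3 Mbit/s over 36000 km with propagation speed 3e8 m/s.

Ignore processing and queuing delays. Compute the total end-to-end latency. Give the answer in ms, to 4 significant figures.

L = 125 × 8 = 1000 bits.
Transmission delays (L/R per hop): 0.000130039, 0.666667, 0.0653595 ms; sum = 0.732156 ms.
Propagation delays (d/s per hop): 0.0225, 120, 120 ms; sum = 240.023 ms.
End-to-end = 240.8 ms.

240.8 ms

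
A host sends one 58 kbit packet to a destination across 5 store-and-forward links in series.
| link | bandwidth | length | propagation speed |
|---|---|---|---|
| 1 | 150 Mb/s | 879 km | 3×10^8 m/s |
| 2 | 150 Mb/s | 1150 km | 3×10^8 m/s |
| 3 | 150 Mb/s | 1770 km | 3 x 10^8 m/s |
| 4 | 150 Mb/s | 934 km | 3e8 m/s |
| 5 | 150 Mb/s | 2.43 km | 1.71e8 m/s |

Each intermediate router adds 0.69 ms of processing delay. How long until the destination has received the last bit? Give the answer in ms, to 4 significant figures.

L = 58000 bits.
Transmission delay per hop = L/R = 58000/150000000 = 0.386667 ms; 5 hops → 1.93333 ms.
Propagation delays (d/s per hop): 2.93, 3.83333, 5.9, 3.11333, 0.0142105 ms; sum = 15.7909 ms.
Processing at 4 router(s): 4 × 0.69 ms = 2.76 ms.
End-to-end = 20.48 ms.

20.48 ms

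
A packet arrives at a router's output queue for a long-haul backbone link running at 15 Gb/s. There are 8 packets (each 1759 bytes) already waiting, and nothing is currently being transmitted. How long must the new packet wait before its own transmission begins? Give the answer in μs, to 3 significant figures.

Each queued packet: L/R = 14072/15000000000 = 0.938133 μs.
8 queued → 7.50507 μs.
Queuing delay = 7.51 μs.

7.51 μs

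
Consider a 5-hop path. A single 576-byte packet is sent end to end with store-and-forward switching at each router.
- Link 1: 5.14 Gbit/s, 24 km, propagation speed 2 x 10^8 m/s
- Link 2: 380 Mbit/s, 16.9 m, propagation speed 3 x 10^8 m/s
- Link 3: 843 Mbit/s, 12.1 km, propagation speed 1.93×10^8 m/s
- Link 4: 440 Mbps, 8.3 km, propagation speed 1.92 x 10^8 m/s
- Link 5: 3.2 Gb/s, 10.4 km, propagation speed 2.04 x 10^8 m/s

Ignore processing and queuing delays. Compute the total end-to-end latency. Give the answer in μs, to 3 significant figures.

307 μs

L = 576 × 8 = 4608 bits.
Transmission delays (L/R per hop): 0.896498, 12.1263, 5.46619, 10.4727, 1.44 μs; sum = 30.4017 μs.
Propagation delays (d/s per hop): 120, 0.0563333, 62.6943, 43.2292, 50.9804 μs; sum = 276.96 μs.
End-to-end = 307 μs.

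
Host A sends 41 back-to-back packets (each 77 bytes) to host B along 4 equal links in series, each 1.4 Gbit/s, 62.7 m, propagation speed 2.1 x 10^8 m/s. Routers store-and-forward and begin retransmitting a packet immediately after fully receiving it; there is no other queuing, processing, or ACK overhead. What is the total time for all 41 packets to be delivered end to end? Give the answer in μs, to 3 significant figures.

Per-hop transmission t_tx = L/R = 616/1400000000 = 0.44 μs.
Per-hop propagation t_prop = 62.7/210000000 = 0.298571 μs.
Pipeline fill: first packet needs 4·t_tx to clear all hops; remaining 40 packets each add one t_tx.
Total = (4+41-1)·t_tx + 4·t_prop = 44·0.44 + 4·0.298571 = 20.6 μs.

20.6 μs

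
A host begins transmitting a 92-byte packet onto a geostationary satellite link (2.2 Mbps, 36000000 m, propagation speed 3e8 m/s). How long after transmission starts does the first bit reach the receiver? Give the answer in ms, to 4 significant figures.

120.0 ms

First bit experiences only propagation delay: d/s = 36000000/300000000 = 120.0 ms.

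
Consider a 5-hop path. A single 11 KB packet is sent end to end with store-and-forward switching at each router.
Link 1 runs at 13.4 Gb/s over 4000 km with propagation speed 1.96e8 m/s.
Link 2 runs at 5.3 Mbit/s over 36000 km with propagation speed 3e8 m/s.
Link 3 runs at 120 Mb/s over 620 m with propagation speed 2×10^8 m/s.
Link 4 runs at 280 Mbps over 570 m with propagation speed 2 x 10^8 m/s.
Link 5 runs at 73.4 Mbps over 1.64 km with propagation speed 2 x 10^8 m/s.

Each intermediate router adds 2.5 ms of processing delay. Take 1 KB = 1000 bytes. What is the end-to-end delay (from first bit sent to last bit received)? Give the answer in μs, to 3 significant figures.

169000 μs

L = 88000 bits.
Transmission delays (L/R per hop): 6.56716, 16603.8, 733.333, 314.286, 1198.91 μs; sum = 18856.9 μs.
Propagation delays (d/s per hop): 20408.2, 120000, 3.1, 2.85, 8.2 μs; sum = 140422 μs.
Processing at 4 router(s): 4 × 2.5 ms = 10000 μs.
End-to-end = 169000 μs.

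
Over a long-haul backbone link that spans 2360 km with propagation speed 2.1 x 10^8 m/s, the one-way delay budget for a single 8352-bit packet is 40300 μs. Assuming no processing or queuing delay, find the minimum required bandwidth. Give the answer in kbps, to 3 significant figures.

287 kbps

Propagation delay = 2360000 / 210000000 = 11238.1 μs.
Transmission budget = 40300 − 11238.1 = 29061.9 μs.
R ≥ L / t_tx = 8352 bits / 0.0290619 s = 287 kbps.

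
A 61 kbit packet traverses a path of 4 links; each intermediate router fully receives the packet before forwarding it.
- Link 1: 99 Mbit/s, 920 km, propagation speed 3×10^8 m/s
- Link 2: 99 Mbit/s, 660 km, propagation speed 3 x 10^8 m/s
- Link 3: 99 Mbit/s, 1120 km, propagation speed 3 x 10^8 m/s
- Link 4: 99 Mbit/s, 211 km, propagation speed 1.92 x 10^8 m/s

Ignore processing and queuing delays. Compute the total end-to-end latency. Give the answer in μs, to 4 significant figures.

12560 μs

L = 61000 bits.
Transmission delay per hop = L/R = 61000/99000000 = 616.162 μs; 4 hops → 2464.65 μs.
Propagation delays (d/s per hop): 3066.67, 2200, 3733.33, 1098.96 μs; sum = 10099 μs.
End-to-end = 12560 μs.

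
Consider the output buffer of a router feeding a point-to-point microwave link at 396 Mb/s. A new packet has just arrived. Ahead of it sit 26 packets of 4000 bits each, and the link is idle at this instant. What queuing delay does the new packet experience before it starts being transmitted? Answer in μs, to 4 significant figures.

Each queued packet: L/R = 4000/396000000 = 10.101 μs.
26 queued → 262.626 μs.
Queuing delay = 262.6 μs.

262.6 μs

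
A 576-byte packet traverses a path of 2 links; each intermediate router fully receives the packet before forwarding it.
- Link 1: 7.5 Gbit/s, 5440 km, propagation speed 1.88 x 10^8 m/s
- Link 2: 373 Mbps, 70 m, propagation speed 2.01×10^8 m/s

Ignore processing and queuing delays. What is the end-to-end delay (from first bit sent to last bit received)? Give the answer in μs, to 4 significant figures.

28950 μs

L = 576 × 8 = 4608 bits.
Transmission delays (L/R per hop): 0.6144, 12.3539 μs; sum = 12.9683 μs.
Propagation delays (d/s per hop): 28936.2, 0.348259 μs; sum = 28936.5 μs.
End-to-end = 28950 μs.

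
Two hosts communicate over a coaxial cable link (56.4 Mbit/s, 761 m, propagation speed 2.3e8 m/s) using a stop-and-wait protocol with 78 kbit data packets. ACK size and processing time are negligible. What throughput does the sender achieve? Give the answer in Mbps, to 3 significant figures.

t_tx = L/R = 78000/56400000 = 0.00138298 s.
t_prop = 761/2.3e+08 = 3.3087e-06 s; RTT = 6.61739e-06 s.
Cycle = t_tx + RTT = 0.0013896 s.
Throughput = L / cycle = 78000 / 0.0013896 = 56.1 Mbps.

56.1 Mbps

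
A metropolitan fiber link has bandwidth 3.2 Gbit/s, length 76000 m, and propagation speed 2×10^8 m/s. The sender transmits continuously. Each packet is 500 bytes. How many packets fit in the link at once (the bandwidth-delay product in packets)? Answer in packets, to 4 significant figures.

Propagation delay = 76000 / 200000000 = 0.00038 s.
BDP = R × t_prop = 3200000000 × 0.00038 = 1216000 bits.
In packets of 4000 bits: 304.0 packets.

304.0 packets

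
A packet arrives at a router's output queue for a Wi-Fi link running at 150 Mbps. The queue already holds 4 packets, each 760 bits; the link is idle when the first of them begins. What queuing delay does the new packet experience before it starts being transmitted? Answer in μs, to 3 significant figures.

20.3 μs

Each queued packet: L/R = 760/150000000 = 5.06667 μs.
4 queued → 20.2667 μs.
Queuing delay = 20.3 μs.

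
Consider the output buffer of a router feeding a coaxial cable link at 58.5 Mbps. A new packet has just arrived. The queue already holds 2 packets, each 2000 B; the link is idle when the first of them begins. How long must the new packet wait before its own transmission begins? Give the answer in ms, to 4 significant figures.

Each queued packet: L/R = 16000/58500000 = 0.273504 ms.
2 queued → 0.547009 ms.
Queuing delay = 0.5470 ms.

0.5470 ms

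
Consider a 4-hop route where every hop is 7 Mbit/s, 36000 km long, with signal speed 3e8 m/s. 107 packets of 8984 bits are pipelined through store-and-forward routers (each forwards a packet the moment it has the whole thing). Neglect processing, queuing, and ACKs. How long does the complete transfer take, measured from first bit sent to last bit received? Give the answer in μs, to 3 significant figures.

Per-hop transmission t_tx = L/R = 8984/7000000 = 1283.43 μs.
Per-hop propagation t_prop = 36000000/300000000 = 120000 μs.
Pipeline fill: first packet needs 4·t_tx to clear all hops; remaining 106 packets each add one t_tx.
Total = (4+107-1)·t_tx + 4·t_prop = 110·1283.43 + 4·120000 = 621000 μs.

621000 μs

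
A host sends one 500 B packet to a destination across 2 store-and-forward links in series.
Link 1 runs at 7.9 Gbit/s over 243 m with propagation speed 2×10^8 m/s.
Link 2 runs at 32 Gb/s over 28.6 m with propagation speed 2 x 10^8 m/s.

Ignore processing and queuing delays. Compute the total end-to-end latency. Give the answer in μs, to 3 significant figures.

1.99 μs

L = 500 × 8 = 4000 bits.
Transmission delays (L/R per hop): 0.506329, 0.125 μs; sum = 0.631329 μs.
Propagation delays (d/s per hop): 1.215, 0.143 μs; sum = 1.358 μs.
End-to-end = 1.99 μs.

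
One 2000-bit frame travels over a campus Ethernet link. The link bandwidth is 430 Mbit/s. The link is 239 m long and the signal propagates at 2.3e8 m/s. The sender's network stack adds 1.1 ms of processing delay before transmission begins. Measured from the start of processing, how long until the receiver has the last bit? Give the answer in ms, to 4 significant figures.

1.106 ms

Transmission delay = L/R = 2000 / 430000000 = 0.00465116 ms.
Propagation delay = d/s = 239 m / 2.3e+08 m/s = 0.00103913 ms.
Plus processing delay 1.1 ms = 1.1 ms.
Total = 1.106 ms.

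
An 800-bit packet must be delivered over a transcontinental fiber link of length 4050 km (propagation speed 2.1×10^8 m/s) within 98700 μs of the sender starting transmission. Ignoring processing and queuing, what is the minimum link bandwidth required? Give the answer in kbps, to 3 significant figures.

10.1 kbps

Propagation delay = 4050000 / 210000000 = 19285.7 μs.
Transmission budget = 98700 − 19285.7 = 79414.3 μs.
R ≥ L / t_tx = 800 bits / 0.0794143 s = 10.1 kbps.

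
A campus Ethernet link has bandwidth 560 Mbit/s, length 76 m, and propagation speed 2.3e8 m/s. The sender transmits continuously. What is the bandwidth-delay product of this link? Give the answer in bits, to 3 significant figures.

185 bits

Propagation delay = 76 / 2.3e+08 = 3.30435e-07 s.
BDP = R × t_prop = 560000000 × 3.30435e-07 = 185.043 bits.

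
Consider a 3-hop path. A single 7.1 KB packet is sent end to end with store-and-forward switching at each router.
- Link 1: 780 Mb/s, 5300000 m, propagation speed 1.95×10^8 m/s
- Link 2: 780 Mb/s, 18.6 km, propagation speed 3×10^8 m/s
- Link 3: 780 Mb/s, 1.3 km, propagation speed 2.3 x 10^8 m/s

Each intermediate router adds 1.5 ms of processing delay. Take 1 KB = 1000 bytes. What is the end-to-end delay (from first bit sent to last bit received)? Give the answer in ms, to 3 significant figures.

L = 56800 bits.
Transmission delay per hop = L/R = 56800/780000000 = 0.0728205 ms; 3 hops → 0.218462 ms.
Propagation delays (d/s per hop): 27.1795, 0.062, 0.00565217 ms; sum = 27.2471 ms.
Processing at 2 router(s): 2 × 1.5 ms = 3 ms.
End-to-end = 30.5 ms.

30.5 ms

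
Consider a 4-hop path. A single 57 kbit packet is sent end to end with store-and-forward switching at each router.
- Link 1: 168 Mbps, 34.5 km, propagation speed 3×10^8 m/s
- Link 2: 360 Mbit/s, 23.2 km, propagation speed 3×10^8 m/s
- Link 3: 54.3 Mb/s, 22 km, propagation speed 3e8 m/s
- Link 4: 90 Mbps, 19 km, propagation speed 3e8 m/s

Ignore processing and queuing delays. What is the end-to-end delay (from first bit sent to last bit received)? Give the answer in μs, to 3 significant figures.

L = 57000 bits.
Transmission delays (L/R per hop): 339.286, 158.333, 1049.72, 633.333 μs; sum = 2180.68 μs.
Propagation delays (d/s per hop): 115, 77.3333, 73.3333, 63.3333 μs; sum = 329 μs.
End-to-end = 2510 μs.

2510 μs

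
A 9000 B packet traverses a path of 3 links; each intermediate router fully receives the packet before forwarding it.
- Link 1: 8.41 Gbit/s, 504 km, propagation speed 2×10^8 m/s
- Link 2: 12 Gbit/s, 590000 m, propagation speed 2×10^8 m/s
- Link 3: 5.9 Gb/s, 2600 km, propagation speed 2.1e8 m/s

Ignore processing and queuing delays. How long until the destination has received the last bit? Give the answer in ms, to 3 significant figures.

L = 9000 × 8 = 72000 bits.
Transmission delays (L/R per hop): 0.00856124, 0.006, 0.0122034 ms; sum = 0.0267646 ms.
Propagation delays (d/s per hop): 2.52, 2.95, 12.381 ms; sum = 17.851 ms.
End-to-end = 17.9 ms.

17.9 ms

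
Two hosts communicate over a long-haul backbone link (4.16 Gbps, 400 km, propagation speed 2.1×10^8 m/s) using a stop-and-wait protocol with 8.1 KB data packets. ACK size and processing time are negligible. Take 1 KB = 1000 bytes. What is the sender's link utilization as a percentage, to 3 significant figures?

t_tx = L/R = 64800/4160000000 = 1.55769e-05 s.
t_prop = 400000/210000000 = 0.00190476 s; RTT = 0.00380952 s.
Cycle = t_tx + RTT = 0.0038251 s.
Utilization = t_tx / cycle = 1.55769e-05/0.0038251 = 0.407 %.

0.407 %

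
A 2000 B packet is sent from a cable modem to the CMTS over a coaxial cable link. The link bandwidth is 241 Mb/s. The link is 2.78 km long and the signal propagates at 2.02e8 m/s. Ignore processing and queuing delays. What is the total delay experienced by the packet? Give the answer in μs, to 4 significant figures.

L = 2000 × 8 = 16000 bits.
Transmission delay = L/R = 16000 / 241000000 = 66.39 μs.
Propagation delay = d/s = 2780 m / 202000000 m/s = 13.7624 μs.
Total = 80.15 μs.

80.15 μs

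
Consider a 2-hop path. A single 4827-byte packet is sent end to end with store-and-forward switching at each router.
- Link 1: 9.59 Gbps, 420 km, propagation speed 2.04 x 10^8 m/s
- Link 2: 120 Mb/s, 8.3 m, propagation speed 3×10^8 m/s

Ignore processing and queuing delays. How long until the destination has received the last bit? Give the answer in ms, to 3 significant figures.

L = 4827 × 8 = 38616 bits.
Transmission delays (L/R per hop): 0.00402669, 0.3218 ms; sum = 0.325827 ms.
Propagation delays (d/s per hop): 2.05882, 2.76667e-05 ms; sum = 2.05885 ms.
End-to-end = 2.38 ms.

2.38 ms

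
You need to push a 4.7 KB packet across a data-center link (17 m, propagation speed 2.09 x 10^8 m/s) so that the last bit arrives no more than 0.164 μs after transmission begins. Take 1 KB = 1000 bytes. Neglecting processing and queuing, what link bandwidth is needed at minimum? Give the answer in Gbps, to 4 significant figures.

L = 37600 bits.
Propagation delay = 17 / 209000000 = 0.0813397 μs.
Transmission budget = 0.164 − 0.0813397 = 0.0826603 μs.
R ≥ L / t_tx = 37600 bits / 8.26603e-08 s = 454.9 Gbps.

454.9 Gbps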